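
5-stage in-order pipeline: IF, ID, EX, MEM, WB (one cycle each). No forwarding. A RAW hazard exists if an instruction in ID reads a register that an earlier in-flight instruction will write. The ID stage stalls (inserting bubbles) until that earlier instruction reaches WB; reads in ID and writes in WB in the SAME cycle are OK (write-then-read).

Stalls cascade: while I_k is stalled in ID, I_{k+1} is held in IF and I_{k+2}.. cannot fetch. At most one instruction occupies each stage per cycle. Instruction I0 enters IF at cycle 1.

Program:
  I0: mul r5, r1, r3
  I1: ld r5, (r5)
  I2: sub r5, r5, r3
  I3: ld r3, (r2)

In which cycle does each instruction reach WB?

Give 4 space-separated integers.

Answer: 5 8 11 12

Derivation:
I0 mul r5 <- r1,r3: IF@1 ID@2 stall=0 (-) EX@3 MEM@4 WB@5
I1 ld r5 <- r5: IF@2 ID@3 stall=2 (RAW on I0.r5 (WB@5)) EX@6 MEM@7 WB@8
I2 sub r5 <- r5,r3: IF@3 ID@6 stall=2 (RAW on I1.r5 (WB@8)) EX@9 MEM@10 WB@11
I3 ld r3 <- r2: IF@6 ID@9 stall=0 (-) EX@10 MEM@11 WB@12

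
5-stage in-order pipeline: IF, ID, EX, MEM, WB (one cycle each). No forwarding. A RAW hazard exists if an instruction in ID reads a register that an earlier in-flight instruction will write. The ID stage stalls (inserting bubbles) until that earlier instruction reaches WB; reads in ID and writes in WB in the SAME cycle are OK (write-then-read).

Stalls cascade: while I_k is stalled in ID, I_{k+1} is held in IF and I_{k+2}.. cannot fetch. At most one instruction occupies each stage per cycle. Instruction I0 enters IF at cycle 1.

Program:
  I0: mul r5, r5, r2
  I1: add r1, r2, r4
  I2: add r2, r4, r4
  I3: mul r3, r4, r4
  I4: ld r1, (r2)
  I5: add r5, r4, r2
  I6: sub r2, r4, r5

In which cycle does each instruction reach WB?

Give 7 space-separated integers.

I0 mul r5 <- r5,r2: IF@1 ID@2 stall=0 (-) EX@3 MEM@4 WB@5
I1 add r1 <- r2,r4: IF@2 ID@3 stall=0 (-) EX@4 MEM@5 WB@6
I2 add r2 <- r4,r4: IF@3 ID@4 stall=0 (-) EX@5 MEM@6 WB@7
I3 mul r3 <- r4,r4: IF@4 ID@5 stall=0 (-) EX@6 MEM@7 WB@8
I4 ld r1 <- r2: IF@5 ID@6 stall=1 (RAW on I2.r2 (WB@7)) EX@8 MEM@9 WB@10
I5 add r5 <- r4,r2: IF@6 ID@8 stall=0 (-) EX@9 MEM@10 WB@11
I6 sub r2 <- r4,r5: IF@8 ID@9 stall=2 (RAW on I5.r5 (WB@11)) EX@12 MEM@13 WB@14

Answer: 5 6 7 8 10 11 14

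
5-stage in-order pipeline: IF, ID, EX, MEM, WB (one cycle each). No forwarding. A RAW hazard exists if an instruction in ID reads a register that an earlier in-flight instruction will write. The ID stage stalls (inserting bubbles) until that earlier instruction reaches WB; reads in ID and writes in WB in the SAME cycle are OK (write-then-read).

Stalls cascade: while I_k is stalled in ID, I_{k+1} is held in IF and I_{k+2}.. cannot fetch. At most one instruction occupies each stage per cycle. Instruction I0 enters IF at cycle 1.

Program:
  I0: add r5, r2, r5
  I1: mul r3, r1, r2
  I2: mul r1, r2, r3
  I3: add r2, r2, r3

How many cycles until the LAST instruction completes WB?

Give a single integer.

Answer: 10

Derivation:
I0 add r5 <- r2,r5: IF@1 ID@2 stall=0 (-) EX@3 MEM@4 WB@5
I1 mul r3 <- r1,r2: IF@2 ID@3 stall=0 (-) EX@4 MEM@5 WB@6
I2 mul r1 <- r2,r3: IF@3 ID@4 stall=2 (RAW on I1.r3 (WB@6)) EX@7 MEM@8 WB@9
I3 add r2 <- r2,r3: IF@4 ID@7 stall=0 (-) EX@8 MEM@9 WB@10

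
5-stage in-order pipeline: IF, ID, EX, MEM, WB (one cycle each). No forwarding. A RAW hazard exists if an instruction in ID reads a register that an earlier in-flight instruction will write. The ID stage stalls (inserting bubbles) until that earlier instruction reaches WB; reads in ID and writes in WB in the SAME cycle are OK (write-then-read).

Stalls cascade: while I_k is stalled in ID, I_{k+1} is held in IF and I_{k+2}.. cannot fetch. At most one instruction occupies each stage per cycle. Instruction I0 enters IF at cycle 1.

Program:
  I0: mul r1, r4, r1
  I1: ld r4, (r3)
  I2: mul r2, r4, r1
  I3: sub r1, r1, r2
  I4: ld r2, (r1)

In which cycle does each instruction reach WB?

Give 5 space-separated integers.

I0 mul r1 <- r4,r1: IF@1 ID@2 stall=0 (-) EX@3 MEM@4 WB@5
I1 ld r4 <- r3: IF@2 ID@3 stall=0 (-) EX@4 MEM@5 WB@6
I2 mul r2 <- r4,r1: IF@3 ID@4 stall=2 (RAW on I1.r4 (WB@6)) EX@7 MEM@8 WB@9
I3 sub r1 <- r1,r2: IF@4 ID@7 stall=2 (RAW on I2.r2 (WB@9)) EX@10 MEM@11 WB@12
I4 ld r2 <- r1: IF@7 ID@10 stall=2 (RAW on I3.r1 (WB@12)) EX@13 MEM@14 WB@15

Answer: 5 6 9 12 15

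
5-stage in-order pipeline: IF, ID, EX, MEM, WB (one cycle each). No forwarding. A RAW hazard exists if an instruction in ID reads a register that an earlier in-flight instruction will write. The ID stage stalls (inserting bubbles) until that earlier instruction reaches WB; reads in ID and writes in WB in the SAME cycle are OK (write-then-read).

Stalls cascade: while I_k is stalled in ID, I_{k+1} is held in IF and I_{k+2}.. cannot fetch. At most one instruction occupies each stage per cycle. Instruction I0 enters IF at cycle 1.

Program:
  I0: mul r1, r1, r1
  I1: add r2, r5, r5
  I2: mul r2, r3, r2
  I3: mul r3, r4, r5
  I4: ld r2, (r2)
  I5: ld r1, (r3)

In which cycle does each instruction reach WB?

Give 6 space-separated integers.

I0 mul r1 <- r1,r1: IF@1 ID@2 stall=0 (-) EX@3 MEM@4 WB@5
I1 add r2 <- r5,r5: IF@2 ID@3 stall=0 (-) EX@4 MEM@5 WB@6
I2 mul r2 <- r3,r2: IF@3 ID@4 stall=2 (RAW on I1.r2 (WB@6)) EX@7 MEM@8 WB@9
I3 mul r3 <- r4,r5: IF@4 ID@7 stall=0 (-) EX@8 MEM@9 WB@10
I4 ld r2 <- r2: IF@7 ID@8 stall=1 (RAW on I2.r2 (WB@9)) EX@10 MEM@11 WB@12
I5 ld r1 <- r3: IF@8 ID@10 stall=0 (-) EX@11 MEM@12 WB@13

Answer: 5 6 9 10 12 13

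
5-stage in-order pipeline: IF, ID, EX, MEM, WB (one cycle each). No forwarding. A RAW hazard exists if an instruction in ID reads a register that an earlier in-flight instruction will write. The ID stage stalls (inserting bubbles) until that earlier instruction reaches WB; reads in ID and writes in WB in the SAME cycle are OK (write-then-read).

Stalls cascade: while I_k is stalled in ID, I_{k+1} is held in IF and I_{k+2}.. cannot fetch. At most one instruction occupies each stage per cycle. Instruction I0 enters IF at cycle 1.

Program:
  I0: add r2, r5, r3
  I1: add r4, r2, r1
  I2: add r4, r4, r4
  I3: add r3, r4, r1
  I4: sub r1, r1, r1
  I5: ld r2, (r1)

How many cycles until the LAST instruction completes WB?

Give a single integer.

I0 add r2 <- r5,r3: IF@1 ID@2 stall=0 (-) EX@3 MEM@4 WB@5
I1 add r4 <- r2,r1: IF@2 ID@3 stall=2 (RAW on I0.r2 (WB@5)) EX@6 MEM@7 WB@8
I2 add r4 <- r4,r4: IF@3 ID@6 stall=2 (RAW on I1.r4 (WB@8)) EX@9 MEM@10 WB@11
I3 add r3 <- r4,r1: IF@6 ID@9 stall=2 (RAW on I2.r4 (WB@11)) EX@12 MEM@13 WB@14
I4 sub r1 <- r1,r1: IF@9 ID@12 stall=0 (-) EX@13 MEM@14 WB@15
I5 ld r2 <- r1: IF@12 ID@13 stall=2 (RAW on I4.r1 (WB@15)) EX@16 MEM@17 WB@18

Answer: 18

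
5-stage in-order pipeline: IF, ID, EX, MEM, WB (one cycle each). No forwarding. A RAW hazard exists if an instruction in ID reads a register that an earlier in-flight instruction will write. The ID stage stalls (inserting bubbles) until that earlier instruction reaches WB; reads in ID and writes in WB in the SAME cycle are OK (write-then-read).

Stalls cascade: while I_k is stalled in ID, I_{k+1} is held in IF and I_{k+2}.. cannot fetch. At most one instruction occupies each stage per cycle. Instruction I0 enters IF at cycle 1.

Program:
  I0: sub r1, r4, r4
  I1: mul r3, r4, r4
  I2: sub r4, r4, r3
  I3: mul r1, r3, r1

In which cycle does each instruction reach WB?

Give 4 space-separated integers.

I0 sub r1 <- r4,r4: IF@1 ID@2 stall=0 (-) EX@3 MEM@4 WB@5
I1 mul r3 <- r4,r4: IF@2 ID@3 stall=0 (-) EX@4 MEM@5 WB@6
I2 sub r4 <- r4,r3: IF@3 ID@4 stall=2 (RAW on I1.r3 (WB@6)) EX@7 MEM@8 WB@9
I3 mul r1 <- r3,r1: IF@4 ID@7 stall=0 (-) EX@8 MEM@9 WB@10

Answer: 5 6 9 10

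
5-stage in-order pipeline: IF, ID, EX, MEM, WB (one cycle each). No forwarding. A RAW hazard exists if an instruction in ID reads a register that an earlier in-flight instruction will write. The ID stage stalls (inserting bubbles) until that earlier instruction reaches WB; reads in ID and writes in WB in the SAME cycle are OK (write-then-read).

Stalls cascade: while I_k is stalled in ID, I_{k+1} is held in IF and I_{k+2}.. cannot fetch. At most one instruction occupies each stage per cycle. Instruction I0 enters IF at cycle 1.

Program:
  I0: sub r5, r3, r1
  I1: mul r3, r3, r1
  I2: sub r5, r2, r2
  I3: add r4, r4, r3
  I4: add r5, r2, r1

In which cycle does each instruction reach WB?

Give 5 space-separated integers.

Answer: 5 6 7 9 10

Derivation:
I0 sub r5 <- r3,r1: IF@1 ID@2 stall=0 (-) EX@3 MEM@4 WB@5
I1 mul r3 <- r3,r1: IF@2 ID@3 stall=0 (-) EX@4 MEM@5 WB@6
I2 sub r5 <- r2,r2: IF@3 ID@4 stall=0 (-) EX@5 MEM@6 WB@7
I3 add r4 <- r4,r3: IF@4 ID@5 stall=1 (RAW on I1.r3 (WB@6)) EX@7 MEM@8 WB@9
I4 add r5 <- r2,r1: IF@5 ID@7 stall=0 (-) EX@8 MEM@9 WB@10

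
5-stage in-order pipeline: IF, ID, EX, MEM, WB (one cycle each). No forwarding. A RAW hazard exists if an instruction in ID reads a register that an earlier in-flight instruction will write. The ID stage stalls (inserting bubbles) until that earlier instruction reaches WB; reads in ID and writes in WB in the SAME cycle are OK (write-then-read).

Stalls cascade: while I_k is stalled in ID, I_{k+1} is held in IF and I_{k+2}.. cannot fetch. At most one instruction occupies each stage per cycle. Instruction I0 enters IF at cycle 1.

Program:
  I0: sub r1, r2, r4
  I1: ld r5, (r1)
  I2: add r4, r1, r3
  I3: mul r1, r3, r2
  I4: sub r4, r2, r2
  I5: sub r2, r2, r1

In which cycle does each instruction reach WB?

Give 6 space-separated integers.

Answer: 5 8 9 10 11 13

Derivation:
I0 sub r1 <- r2,r4: IF@1 ID@2 stall=0 (-) EX@3 MEM@4 WB@5
I1 ld r5 <- r1: IF@2 ID@3 stall=2 (RAW on I0.r1 (WB@5)) EX@6 MEM@7 WB@8
I2 add r4 <- r1,r3: IF@3 ID@6 stall=0 (-) EX@7 MEM@8 WB@9
I3 mul r1 <- r3,r2: IF@6 ID@7 stall=0 (-) EX@8 MEM@9 WB@10
I4 sub r4 <- r2,r2: IF@7 ID@8 stall=0 (-) EX@9 MEM@10 WB@11
I5 sub r2 <- r2,r1: IF@8 ID@9 stall=1 (RAW on I3.r1 (WB@10)) EX@11 MEM@12 WB@13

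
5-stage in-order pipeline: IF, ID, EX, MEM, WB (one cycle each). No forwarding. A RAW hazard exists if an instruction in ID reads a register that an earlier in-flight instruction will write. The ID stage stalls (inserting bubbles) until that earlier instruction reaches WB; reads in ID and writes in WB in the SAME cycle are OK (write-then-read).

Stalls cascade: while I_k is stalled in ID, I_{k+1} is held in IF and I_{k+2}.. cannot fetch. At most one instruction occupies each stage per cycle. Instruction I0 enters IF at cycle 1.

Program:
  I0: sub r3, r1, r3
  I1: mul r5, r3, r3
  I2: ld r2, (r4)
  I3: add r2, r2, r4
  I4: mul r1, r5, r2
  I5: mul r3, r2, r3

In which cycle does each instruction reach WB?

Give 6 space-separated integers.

I0 sub r3 <- r1,r3: IF@1 ID@2 stall=0 (-) EX@3 MEM@4 WB@5
I1 mul r5 <- r3,r3: IF@2 ID@3 stall=2 (RAW on I0.r3 (WB@5)) EX@6 MEM@7 WB@8
I2 ld r2 <- r4: IF@3 ID@6 stall=0 (-) EX@7 MEM@8 WB@9
I3 add r2 <- r2,r4: IF@6 ID@7 stall=2 (RAW on I2.r2 (WB@9)) EX@10 MEM@11 WB@12
I4 mul r1 <- r5,r2: IF@7 ID@10 stall=2 (RAW on I3.r2 (WB@12)) EX@13 MEM@14 WB@15
I5 mul r3 <- r2,r3: IF@10 ID@13 stall=0 (-) EX@14 MEM@15 WB@16

Answer: 5 8 9 12 15 16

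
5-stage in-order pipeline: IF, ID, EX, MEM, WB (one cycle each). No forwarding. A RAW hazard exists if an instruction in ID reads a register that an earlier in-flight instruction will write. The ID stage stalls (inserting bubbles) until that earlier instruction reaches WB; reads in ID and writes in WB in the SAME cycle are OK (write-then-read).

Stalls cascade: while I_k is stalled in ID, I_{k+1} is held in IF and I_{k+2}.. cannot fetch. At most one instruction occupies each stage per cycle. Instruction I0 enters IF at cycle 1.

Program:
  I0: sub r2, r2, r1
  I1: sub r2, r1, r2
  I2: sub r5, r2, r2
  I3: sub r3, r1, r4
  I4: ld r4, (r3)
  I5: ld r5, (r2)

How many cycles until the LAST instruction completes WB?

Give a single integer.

Answer: 16

Derivation:
I0 sub r2 <- r2,r1: IF@1 ID@2 stall=0 (-) EX@3 MEM@4 WB@5
I1 sub r2 <- r1,r2: IF@2 ID@3 stall=2 (RAW on I0.r2 (WB@5)) EX@6 MEM@7 WB@8
I2 sub r5 <- r2,r2: IF@3 ID@6 stall=2 (RAW on I1.r2 (WB@8)) EX@9 MEM@10 WB@11
I3 sub r3 <- r1,r4: IF@6 ID@9 stall=0 (-) EX@10 MEM@11 WB@12
I4 ld r4 <- r3: IF@9 ID@10 stall=2 (RAW on I3.r3 (WB@12)) EX@13 MEM@14 WB@15
I5 ld r5 <- r2: IF@10 ID@13 stall=0 (-) EX@14 MEM@15 WB@16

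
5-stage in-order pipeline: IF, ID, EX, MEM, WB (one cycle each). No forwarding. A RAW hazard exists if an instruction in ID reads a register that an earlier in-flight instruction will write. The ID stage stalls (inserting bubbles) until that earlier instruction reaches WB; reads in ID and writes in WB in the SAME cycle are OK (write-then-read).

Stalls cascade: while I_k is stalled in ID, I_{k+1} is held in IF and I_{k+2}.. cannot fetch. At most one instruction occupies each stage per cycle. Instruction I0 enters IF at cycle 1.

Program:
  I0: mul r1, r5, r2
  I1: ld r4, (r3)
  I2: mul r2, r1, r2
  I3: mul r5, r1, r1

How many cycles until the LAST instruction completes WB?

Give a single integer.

Answer: 9

Derivation:
I0 mul r1 <- r5,r2: IF@1 ID@2 stall=0 (-) EX@3 MEM@4 WB@5
I1 ld r4 <- r3: IF@2 ID@3 stall=0 (-) EX@4 MEM@5 WB@6
I2 mul r2 <- r1,r2: IF@3 ID@4 stall=1 (RAW on I0.r1 (WB@5)) EX@6 MEM@7 WB@8
I3 mul r5 <- r1,r1: IF@4 ID@6 stall=0 (-) EX@7 MEM@8 WB@9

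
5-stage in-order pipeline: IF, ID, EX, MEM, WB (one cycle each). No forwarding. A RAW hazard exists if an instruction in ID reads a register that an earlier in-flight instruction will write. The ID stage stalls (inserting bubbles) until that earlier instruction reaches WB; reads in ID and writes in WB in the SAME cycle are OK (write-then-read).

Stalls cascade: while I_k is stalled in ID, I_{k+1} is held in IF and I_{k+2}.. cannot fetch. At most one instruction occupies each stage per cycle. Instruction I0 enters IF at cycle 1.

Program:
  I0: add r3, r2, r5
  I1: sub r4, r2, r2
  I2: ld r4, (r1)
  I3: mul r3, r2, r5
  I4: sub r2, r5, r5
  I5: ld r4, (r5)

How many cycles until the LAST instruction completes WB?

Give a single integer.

I0 add r3 <- r2,r5: IF@1 ID@2 stall=0 (-) EX@3 MEM@4 WB@5
I1 sub r4 <- r2,r2: IF@2 ID@3 stall=0 (-) EX@4 MEM@5 WB@6
I2 ld r4 <- r1: IF@3 ID@4 stall=0 (-) EX@5 MEM@6 WB@7
I3 mul r3 <- r2,r5: IF@4 ID@5 stall=0 (-) EX@6 MEM@7 WB@8
I4 sub r2 <- r5,r5: IF@5 ID@6 stall=0 (-) EX@7 MEM@8 WB@9
I5 ld r4 <- r5: IF@6 ID@7 stall=0 (-) EX@8 MEM@9 WB@10

Answer: 10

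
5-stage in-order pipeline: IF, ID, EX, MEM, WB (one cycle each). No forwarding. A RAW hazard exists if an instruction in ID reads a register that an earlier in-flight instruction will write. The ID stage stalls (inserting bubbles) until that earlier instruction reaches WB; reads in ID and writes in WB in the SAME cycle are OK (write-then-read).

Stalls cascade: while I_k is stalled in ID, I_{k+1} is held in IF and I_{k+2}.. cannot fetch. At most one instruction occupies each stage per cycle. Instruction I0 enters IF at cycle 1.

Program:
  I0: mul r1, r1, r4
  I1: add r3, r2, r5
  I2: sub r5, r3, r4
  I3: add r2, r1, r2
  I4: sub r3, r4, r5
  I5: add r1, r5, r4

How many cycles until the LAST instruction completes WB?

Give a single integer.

Answer: 13

Derivation:
I0 mul r1 <- r1,r4: IF@1 ID@2 stall=0 (-) EX@3 MEM@4 WB@5
I1 add r3 <- r2,r5: IF@2 ID@3 stall=0 (-) EX@4 MEM@5 WB@6
I2 sub r5 <- r3,r4: IF@3 ID@4 stall=2 (RAW on I1.r3 (WB@6)) EX@7 MEM@8 WB@9
I3 add r2 <- r1,r2: IF@4 ID@7 stall=0 (-) EX@8 MEM@9 WB@10
I4 sub r3 <- r4,r5: IF@7 ID@8 stall=1 (RAW on I2.r5 (WB@9)) EX@10 MEM@11 WB@12
I5 add r1 <- r5,r4: IF@8 ID@10 stall=0 (-) EX@11 MEM@12 WB@13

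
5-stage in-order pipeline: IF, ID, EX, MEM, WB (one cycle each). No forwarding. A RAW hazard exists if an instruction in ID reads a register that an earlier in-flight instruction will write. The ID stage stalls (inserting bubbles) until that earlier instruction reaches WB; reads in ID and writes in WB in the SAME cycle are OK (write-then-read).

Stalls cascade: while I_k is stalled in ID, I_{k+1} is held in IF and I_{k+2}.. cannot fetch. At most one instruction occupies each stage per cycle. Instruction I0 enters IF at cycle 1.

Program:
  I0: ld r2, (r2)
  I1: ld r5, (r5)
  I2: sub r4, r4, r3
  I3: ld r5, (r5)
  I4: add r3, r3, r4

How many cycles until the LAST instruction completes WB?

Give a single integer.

I0 ld r2 <- r2: IF@1 ID@2 stall=0 (-) EX@3 MEM@4 WB@5
I1 ld r5 <- r5: IF@2 ID@3 stall=0 (-) EX@4 MEM@5 WB@6
I2 sub r4 <- r4,r3: IF@3 ID@4 stall=0 (-) EX@5 MEM@6 WB@7
I3 ld r5 <- r5: IF@4 ID@5 stall=1 (RAW on I1.r5 (WB@6)) EX@7 MEM@8 WB@9
I4 add r3 <- r3,r4: IF@5 ID@7 stall=0 (-) EX@8 MEM@9 WB@10

Answer: 10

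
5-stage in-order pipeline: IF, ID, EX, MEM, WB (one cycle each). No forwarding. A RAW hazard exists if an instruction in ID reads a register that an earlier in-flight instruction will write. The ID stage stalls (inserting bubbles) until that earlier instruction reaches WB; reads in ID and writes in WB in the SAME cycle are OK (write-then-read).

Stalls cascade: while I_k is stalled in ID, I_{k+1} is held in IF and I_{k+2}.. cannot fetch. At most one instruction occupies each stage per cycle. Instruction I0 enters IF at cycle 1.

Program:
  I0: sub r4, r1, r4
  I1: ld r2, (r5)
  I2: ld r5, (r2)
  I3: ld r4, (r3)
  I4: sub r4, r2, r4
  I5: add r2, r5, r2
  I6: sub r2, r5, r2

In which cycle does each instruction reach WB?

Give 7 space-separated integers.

Answer: 5 6 9 10 13 14 17

Derivation:
I0 sub r4 <- r1,r4: IF@1 ID@2 stall=0 (-) EX@3 MEM@4 WB@5
I1 ld r2 <- r5: IF@2 ID@3 stall=0 (-) EX@4 MEM@5 WB@6
I2 ld r5 <- r2: IF@3 ID@4 stall=2 (RAW on I1.r2 (WB@6)) EX@7 MEM@8 WB@9
I3 ld r4 <- r3: IF@4 ID@7 stall=0 (-) EX@8 MEM@9 WB@10
I4 sub r4 <- r2,r4: IF@7 ID@8 stall=2 (RAW on I3.r4 (WB@10)) EX@11 MEM@12 WB@13
I5 add r2 <- r5,r2: IF@8 ID@11 stall=0 (-) EX@12 MEM@13 WB@14
I6 sub r2 <- r5,r2: IF@11 ID@12 stall=2 (RAW on I5.r2 (WB@14)) EX@15 MEM@16 WB@17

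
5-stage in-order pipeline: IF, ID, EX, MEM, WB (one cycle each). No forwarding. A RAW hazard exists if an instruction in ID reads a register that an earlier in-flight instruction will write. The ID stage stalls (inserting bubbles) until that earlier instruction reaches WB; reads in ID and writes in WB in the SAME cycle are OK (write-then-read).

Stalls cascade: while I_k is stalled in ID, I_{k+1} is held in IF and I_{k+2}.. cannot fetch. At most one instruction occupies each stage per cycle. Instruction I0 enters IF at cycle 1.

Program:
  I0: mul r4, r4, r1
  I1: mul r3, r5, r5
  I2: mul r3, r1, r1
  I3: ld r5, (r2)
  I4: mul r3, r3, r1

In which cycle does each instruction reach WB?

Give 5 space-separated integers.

I0 mul r4 <- r4,r1: IF@1 ID@2 stall=0 (-) EX@3 MEM@4 WB@5
I1 mul r3 <- r5,r5: IF@2 ID@3 stall=0 (-) EX@4 MEM@5 WB@6
I2 mul r3 <- r1,r1: IF@3 ID@4 stall=0 (-) EX@5 MEM@6 WB@7
I3 ld r5 <- r2: IF@4 ID@5 stall=0 (-) EX@6 MEM@7 WB@8
I4 mul r3 <- r3,r1: IF@5 ID@6 stall=1 (RAW on I2.r3 (WB@7)) EX@8 MEM@9 WB@10

Answer: 5 6 7 8 10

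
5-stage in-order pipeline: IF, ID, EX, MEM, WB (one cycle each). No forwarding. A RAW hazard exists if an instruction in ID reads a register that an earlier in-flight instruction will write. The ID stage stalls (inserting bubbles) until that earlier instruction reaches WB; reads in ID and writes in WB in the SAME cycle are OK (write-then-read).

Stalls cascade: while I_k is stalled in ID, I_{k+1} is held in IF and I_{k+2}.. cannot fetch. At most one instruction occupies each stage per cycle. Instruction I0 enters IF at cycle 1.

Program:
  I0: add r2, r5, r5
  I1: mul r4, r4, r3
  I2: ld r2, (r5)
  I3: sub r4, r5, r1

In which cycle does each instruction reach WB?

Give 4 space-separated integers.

Answer: 5 6 7 8

Derivation:
I0 add r2 <- r5,r5: IF@1 ID@2 stall=0 (-) EX@3 MEM@4 WB@5
I1 mul r4 <- r4,r3: IF@2 ID@3 stall=0 (-) EX@4 MEM@5 WB@6
I2 ld r2 <- r5: IF@3 ID@4 stall=0 (-) EX@5 MEM@6 WB@7
I3 sub r4 <- r5,r1: IF@4 ID@5 stall=0 (-) EX@6 MEM@7 WB@8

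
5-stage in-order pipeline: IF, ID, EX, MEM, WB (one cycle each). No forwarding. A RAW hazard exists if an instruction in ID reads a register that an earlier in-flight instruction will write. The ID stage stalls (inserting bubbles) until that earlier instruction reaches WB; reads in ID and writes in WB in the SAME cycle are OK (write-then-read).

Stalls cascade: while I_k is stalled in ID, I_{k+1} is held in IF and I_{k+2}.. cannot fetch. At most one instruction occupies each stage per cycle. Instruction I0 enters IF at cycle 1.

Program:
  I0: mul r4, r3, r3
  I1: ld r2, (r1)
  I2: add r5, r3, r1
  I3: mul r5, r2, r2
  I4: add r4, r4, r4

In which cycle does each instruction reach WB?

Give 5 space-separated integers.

I0 mul r4 <- r3,r3: IF@1 ID@2 stall=0 (-) EX@3 MEM@4 WB@5
I1 ld r2 <- r1: IF@2 ID@3 stall=0 (-) EX@4 MEM@5 WB@6
I2 add r5 <- r3,r1: IF@3 ID@4 stall=0 (-) EX@5 MEM@6 WB@7
I3 mul r5 <- r2,r2: IF@4 ID@5 stall=1 (RAW on I1.r2 (WB@6)) EX@7 MEM@8 WB@9
I4 add r4 <- r4,r4: IF@5 ID@7 stall=0 (-) EX@8 MEM@9 WB@10

Answer: 5 6 7 9 10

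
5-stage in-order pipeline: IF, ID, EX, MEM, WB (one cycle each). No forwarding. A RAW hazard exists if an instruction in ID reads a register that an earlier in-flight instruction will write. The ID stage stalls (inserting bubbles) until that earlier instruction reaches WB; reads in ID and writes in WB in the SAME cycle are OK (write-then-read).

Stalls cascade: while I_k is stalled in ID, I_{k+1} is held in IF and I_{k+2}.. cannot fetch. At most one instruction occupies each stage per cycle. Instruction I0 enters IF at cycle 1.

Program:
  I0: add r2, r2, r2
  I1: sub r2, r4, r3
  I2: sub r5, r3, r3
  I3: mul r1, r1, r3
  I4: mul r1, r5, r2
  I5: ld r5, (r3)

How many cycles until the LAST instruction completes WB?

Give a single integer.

I0 add r2 <- r2,r2: IF@1 ID@2 stall=0 (-) EX@3 MEM@4 WB@5
I1 sub r2 <- r4,r3: IF@2 ID@3 stall=0 (-) EX@4 MEM@5 WB@6
I2 sub r5 <- r3,r3: IF@3 ID@4 stall=0 (-) EX@5 MEM@6 WB@7
I3 mul r1 <- r1,r3: IF@4 ID@5 stall=0 (-) EX@6 MEM@7 WB@8
I4 mul r1 <- r5,r2: IF@5 ID@6 stall=1 (RAW on I2.r5 (WB@7)) EX@8 MEM@9 WB@10
I5 ld r5 <- r3: IF@6 ID@8 stall=0 (-) EX@9 MEM@10 WB@11

Answer: 11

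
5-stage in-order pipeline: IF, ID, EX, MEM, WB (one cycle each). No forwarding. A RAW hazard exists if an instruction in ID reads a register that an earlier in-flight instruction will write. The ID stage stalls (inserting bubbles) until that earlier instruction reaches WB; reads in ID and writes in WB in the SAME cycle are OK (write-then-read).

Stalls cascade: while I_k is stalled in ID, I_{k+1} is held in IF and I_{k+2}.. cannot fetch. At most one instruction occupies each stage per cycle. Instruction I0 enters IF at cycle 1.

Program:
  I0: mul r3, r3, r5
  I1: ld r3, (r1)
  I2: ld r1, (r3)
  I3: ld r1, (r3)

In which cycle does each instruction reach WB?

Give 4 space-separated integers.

I0 mul r3 <- r3,r5: IF@1 ID@2 stall=0 (-) EX@3 MEM@4 WB@5
I1 ld r3 <- r1: IF@2 ID@3 stall=0 (-) EX@4 MEM@5 WB@6
I2 ld r1 <- r3: IF@3 ID@4 stall=2 (RAW on I1.r3 (WB@6)) EX@7 MEM@8 WB@9
I3 ld r1 <- r3: IF@4 ID@7 stall=0 (-) EX@8 MEM@9 WB@10

Answer: 5 6 9 10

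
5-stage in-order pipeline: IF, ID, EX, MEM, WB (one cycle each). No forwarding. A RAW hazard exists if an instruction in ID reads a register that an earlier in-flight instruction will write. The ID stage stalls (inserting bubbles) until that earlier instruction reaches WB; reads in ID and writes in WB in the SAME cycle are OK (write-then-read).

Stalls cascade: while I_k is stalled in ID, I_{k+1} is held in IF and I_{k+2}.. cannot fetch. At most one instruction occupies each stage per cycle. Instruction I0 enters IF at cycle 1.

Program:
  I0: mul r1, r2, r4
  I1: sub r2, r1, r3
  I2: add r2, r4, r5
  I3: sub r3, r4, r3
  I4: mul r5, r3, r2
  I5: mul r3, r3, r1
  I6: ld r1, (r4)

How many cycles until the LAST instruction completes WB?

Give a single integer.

I0 mul r1 <- r2,r4: IF@1 ID@2 stall=0 (-) EX@3 MEM@4 WB@5
I1 sub r2 <- r1,r3: IF@2 ID@3 stall=2 (RAW on I0.r1 (WB@5)) EX@6 MEM@7 WB@8
I2 add r2 <- r4,r5: IF@3 ID@6 stall=0 (-) EX@7 MEM@8 WB@9
I3 sub r3 <- r4,r3: IF@6 ID@7 stall=0 (-) EX@8 MEM@9 WB@10
I4 mul r5 <- r3,r2: IF@7 ID@8 stall=2 (RAW on I3.r3 (WB@10)) EX@11 MEM@12 WB@13
I5 mul r3 <- r3,r1: IF@8 ID@11 stall=0 (-) EX@12 MEM@13 WB@14
I6 ld r1 <- r4: IF@11 ID@12 stall=0 (-) EX@13 MEM@14 WB@15

Answer: 15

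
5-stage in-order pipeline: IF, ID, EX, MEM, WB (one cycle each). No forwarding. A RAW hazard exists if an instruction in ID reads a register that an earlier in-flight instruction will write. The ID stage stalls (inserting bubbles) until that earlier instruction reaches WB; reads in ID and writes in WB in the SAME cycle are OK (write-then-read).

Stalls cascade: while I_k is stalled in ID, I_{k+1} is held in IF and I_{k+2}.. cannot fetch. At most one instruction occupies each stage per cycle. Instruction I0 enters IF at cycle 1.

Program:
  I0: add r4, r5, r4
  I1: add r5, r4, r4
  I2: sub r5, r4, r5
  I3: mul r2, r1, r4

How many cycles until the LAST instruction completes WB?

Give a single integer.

Answer: 12

Derivation:
I0 add r4 <- r5,r4: IF@1 ID@2 stall=0 (-) EX@3 MEM@4 WB@5
I1 add r5 <- r4,r4: IF@2 ID@3 stall=2 (RAW on I0.r4 (WB@5)) EX@6 MEM@7 WB@8
I2 sub r5 <- r4,r5: IF@3 ID@6 stall=2 (RAW on I1.r5 (WB@8)) EX@9 MEM@10 WB@11
I3 mul r2 <- r1,r4: IF@6 ID@9 stall=0 (-) EX@10 MEM@11 WB@12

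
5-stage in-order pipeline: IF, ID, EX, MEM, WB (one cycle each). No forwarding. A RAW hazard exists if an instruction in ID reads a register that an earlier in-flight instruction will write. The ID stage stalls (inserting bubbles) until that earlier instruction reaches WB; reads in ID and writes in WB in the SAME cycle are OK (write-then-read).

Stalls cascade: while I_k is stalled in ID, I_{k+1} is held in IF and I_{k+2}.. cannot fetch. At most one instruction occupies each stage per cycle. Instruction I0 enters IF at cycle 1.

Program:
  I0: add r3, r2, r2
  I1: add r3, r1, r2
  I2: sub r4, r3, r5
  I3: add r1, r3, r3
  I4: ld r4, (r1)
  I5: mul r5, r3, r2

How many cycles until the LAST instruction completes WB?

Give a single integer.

I0 add r3 <- r2,r2: IF@1 ID@2 stall=0 (-) EX@3 MEM@4 WB@5
I1 add r3 <- r1,r2: IF@2 ID@3 stall=0 (-) EX@4 MEM@5 WB@6
I2 sub r4 <- r3,r5: IF@3 ID@4 stall=2 (RAW on I1.r3 (WB@6)) EX@7 MEM@8 WB@9
I3 add r1 <- r3,r3: IF@4 ID@7 stall=0 (-) EX@8 MEM@9 WB@10
I4 ld r4 <- r1: IF@7 ID@8 stall=2 (RAW on I3.r1 (WB@10)) EX@11 MEM@12 WB@13
I5 mul r5 <- r3,r2: IF@8 ID@11 stall=0 (-) EX@12 MEM@13 WB@14

Answer: 14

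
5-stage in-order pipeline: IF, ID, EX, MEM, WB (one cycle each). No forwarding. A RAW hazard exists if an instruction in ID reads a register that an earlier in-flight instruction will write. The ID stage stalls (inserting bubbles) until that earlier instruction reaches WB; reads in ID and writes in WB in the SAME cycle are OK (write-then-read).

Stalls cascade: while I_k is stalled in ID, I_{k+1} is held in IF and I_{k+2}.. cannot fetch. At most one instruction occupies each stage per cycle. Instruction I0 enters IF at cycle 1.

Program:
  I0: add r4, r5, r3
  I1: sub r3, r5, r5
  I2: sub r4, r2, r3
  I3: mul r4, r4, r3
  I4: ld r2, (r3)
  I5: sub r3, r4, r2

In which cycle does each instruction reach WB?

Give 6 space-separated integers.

Answer: 5 6 9 12 13 16

Derivation:
I0 add r4 <- r5,r3: IF@1 ID@2 stall=0 (-) EX@3 MEM@4 WB@5
I1 sub r3 <- r5,r5: IF@2 ID@3 stall=0 (-) EX@4 MEM@5 WB@6
I2 sub r4 <- r2,r3: IF@3 ID@4 stall=2 (RAW on I1.r3 (WB@6)) EX@7 MEM@8 WB@9
I3 mul r4 <- r4,r3: IF@4 ID@7 stall=2 (RAW on I2.r4 (WB@9)) EX@10 MEM@11 WB@12
I4 ld r2 <- r3: IF@7 ID@10 stall=0 (-) EX@11 MEM@12 WB@13
I5 sub r3 <- r4,r2: IF@10 ID@11 stall=2 (RAW on I4.r2 (WB@13)) EX@14 MEM@15 WB@16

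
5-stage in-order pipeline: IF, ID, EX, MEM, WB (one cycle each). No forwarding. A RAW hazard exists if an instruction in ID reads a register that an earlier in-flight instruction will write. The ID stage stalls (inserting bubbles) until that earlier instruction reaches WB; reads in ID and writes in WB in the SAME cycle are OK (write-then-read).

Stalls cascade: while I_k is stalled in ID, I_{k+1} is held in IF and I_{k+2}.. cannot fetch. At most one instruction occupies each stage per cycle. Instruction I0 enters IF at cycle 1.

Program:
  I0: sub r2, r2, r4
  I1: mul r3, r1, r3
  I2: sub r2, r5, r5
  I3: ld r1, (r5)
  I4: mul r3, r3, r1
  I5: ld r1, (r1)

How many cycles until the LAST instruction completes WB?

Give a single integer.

I0 sub r2 <- r2,r4: IF@1 ID@2 stall=0 (-) EX@3 MEM@4 WB@5
I1 mul r3 <- r1,r3: IF@2 ID@3 stall=0 (-) EX@4 MEM@5 WB@6
I2 sub r2 <- r5,r5: IF@3 ID@4 stall=0 (-) EX@5 MEM@6 WB@7
I3 ld r1 <- r5: IF@4 ID@5 stall=0 (-) EX@6 MEM@7 WB@8
I4 mul r3 <- r3,r1: IF@5 ID@6 stall=2 (RAW on I3.r1 (WB@8)) EX@9 MEM@10 WB@11
I5 ld r1 <- r1: IF@6 ID@9 stall=0 (-) EX@10 MEM@11 WB@12

Answer: 12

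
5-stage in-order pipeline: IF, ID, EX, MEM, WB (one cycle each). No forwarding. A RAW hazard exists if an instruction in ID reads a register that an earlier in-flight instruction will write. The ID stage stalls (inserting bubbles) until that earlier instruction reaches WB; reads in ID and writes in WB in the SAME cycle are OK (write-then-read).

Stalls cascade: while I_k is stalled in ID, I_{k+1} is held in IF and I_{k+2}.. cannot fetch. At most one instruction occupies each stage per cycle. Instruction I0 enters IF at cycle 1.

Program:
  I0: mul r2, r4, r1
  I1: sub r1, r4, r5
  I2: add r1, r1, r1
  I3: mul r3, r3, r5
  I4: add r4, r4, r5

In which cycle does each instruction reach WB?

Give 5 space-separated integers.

I0 mul r2 <- r4,r1: IF@1 ID@2 stall=0 (-) EX@3 MEM@4 WB@5
I1 sub r1 <- r4,r5: IF@2 ID@3 stall=0 (-) EX@4 MEM@5 WB@6
I2 add r1 <- r1,r1: IF@3 ID@4 stall=2 (RAW on I1.r1 (WB@6)) EX@7 MEM@8 WB@9
I3 mul r3 <- r3,r5: IF@4 ID@7 stall=0 (-) EX@8 MEM@9 WB@10
I4 add r4 <- r4,r5: IF@7 ID@8 stall=0 (-) EX@9 MEM@10 WB@11

Answer: 5 6 9 10 11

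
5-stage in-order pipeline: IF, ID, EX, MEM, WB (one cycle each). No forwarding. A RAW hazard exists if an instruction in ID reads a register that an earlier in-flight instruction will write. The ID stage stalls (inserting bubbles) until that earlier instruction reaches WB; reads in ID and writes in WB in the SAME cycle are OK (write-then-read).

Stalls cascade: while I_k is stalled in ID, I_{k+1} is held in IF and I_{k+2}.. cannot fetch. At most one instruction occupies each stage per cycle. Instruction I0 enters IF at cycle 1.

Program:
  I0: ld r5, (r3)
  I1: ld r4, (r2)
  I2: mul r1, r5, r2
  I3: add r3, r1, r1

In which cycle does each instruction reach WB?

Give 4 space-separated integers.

I0 ld r5 <- r3: IF@1 ID@2 stall=0 (-) EX@3 MEM@4 WB@5
I1 ld r4 <- r2: IF@2 ID@3 stall=0 (-) EX@4 MEM@5 WB@6
I2 mul r1 <- r5,r2: IF@3 ID@4 stall=1 (RAW on I0.r5 (WB@5)) EX@6 MEM@7 WB@8
I3 add r3 <- r1,r1: IF@4 ID@6 stall=2 (RAW on I2.r1 (WB@8)) EX@9 MEM@10 WB@11

Answer: 5 6 8 11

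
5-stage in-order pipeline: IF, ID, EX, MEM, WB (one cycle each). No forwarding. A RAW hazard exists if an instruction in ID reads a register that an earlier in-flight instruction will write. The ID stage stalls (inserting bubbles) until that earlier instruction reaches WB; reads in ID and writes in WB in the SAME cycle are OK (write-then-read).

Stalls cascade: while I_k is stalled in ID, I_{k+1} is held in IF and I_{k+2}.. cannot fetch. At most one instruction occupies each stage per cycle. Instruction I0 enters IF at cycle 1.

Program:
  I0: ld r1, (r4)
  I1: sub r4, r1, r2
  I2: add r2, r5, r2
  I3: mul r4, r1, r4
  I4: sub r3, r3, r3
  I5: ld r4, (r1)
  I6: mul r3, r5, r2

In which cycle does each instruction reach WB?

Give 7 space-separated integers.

I0 ld r1 <- r4: IF@1 ID@2 stall=0 (-) EX@3 MEM@4 WB@5
I1 sub r4 <- r1,r2: IF@2 ID@3 stall=2 (RAW on I0.r1 (WB@5)) EX@6 MEM@7 WB@8
I2 add r2 <- r5,r2: IF@3 ID@6 stall=0 (-) EX@7 MEM@8 WB@9
I3 mul r4 <- r1,r4: IF@6 ID@7 stall=1 (RAW on I1.r4 (WB@8)) EX@9 MEM@10 WB@11
I4 sub r3 <- r3,r3: IF@7 ID@9 stall=0 (-) EX@10 MEM@11 WB@12
I5 ld r4 <- r1: IF@9 ID@10 stall=0 (-) EX@11 MEM@12 WB@13
I6 mul r3 <- r5,r2: IF@10 ID@11 stall=0 (-) EX@12 MEM@13 WB@14

Answer: 5 8 9 11 12 13 14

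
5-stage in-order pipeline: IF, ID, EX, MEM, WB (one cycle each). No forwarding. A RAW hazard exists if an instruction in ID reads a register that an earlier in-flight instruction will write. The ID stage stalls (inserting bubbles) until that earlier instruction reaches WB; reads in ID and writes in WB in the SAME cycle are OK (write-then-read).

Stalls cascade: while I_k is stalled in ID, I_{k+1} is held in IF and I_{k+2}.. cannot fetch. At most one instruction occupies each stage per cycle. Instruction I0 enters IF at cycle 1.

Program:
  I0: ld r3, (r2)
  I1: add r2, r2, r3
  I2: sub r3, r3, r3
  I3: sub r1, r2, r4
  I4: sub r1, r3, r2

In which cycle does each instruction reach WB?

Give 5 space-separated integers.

I0 ld r3 <- r2: IF@1 ID@2 stall=0 (-) EX@3 MEM@4 WB@5
I1 add r2 <- r2,r3: IF@2 ID@3 stall=2 (RAW on I0.r3 (WB@5)) EX@6 MEM@7 WB@8
I2 sub r3 <- r3,r3: IF@3 ID@6 stall=0 (-) EX@7 MEM@8 WB@9
I3 sub r1 <- r2,r4: IF@6 ID@7 stall=1 (RAW on I1.r2 (WB@8)) EX@9 MEM@10 WB@11
I4 sub r1 <- r3,r2: IF@7 ID@9 stall=0 (-) EX@10 MEM@11 WB@12

Answer: 5 8 9 11 12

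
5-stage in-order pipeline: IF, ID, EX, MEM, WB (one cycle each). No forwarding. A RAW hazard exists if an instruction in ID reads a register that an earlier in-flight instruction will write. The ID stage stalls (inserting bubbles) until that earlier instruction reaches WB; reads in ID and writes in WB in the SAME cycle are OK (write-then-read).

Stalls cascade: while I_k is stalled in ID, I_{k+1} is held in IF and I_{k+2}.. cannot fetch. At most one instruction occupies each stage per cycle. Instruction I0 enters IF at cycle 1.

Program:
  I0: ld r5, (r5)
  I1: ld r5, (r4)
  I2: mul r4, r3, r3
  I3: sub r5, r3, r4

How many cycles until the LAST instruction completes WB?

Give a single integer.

Answer: 10

Derivation:
I0 ld r5 <- r5: IF@1 ID@2 stall=0 (-) EX@3 MEM@4 WB@5
I1 ld r5 <- r4: IF@2 ID@3 stall=0 (-) EX@4 MEM@5 WB@6
I2 mul r4 <- r3,r3: IF@3 ID@4 stall=0 (-) EX@5 MEM@6 WB@7
I3 sub r5 <- r3,r4: IF@4 ID@5 stall=2 (RAW on I2.r4 (WB@7)) EX@8 MEM@9 WB@10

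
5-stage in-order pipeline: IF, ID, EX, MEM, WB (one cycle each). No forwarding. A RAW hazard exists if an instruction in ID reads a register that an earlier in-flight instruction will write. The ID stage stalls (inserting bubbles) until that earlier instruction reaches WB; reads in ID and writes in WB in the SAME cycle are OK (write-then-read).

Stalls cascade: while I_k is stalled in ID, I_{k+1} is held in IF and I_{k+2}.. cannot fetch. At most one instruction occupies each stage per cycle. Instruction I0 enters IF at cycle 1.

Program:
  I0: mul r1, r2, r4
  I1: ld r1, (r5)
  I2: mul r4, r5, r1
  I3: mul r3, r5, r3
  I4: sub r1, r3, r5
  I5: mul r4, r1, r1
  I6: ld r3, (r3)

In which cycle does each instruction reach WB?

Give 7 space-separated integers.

Answer: 5 6 9 10 13 16 17

Derivation:
I0 mul r1 <- r2,r4: IF@1 ID@2 stall=0 (-) EX@3 MEM@4 WB@5
I1 ld r1 <- r5: IF@2 ID@3 stall=0 (-) EX@4 MEM@5 WB@6
I2 mul r4 <- r5,r1: IF@3 ID@4 stall=2 (RAW on I1.r1 (WB@6)) EX@7 MEM@8 WB@9
I3 mul r3 <- r5,r3: IF@4 ID@7 stall=0 (-) EX@8 MEM@9 WB@10
I4 sub r1 <- r3,r5: IF@7 ID@8 stall=2 (RAW on I3.r3 (WB@10)) EX@11 MEM@12 WB@13
I5 mul r4 <- r1,r1: IF@8 ID@11 stall=2 (RAW on I4.r1 (WB@13)) EX@14 MEM@15 WB@16
I6 ld r3 <- r3: IF@11 ID@14 stall=0 (-) EX@15 MEM@16 WB@17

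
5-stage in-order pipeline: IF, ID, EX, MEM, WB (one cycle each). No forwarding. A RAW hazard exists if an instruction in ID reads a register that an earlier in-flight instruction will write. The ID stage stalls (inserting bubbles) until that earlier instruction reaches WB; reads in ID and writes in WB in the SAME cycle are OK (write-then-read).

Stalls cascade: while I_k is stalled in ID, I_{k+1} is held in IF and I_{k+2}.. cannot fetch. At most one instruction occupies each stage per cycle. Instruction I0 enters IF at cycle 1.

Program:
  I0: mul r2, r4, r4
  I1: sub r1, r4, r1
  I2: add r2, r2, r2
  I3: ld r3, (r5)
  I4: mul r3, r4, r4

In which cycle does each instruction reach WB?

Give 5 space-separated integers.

I0 mul r2 <- r4,r4: IF@1 ID@2 stall=0 (-) EX@3 MEM@4 WB@5
I1 sub r1 <- r4,r1: IF@2 ID@3 stall=0 (-) EX@4 MEM@5 WB@6
I2 add r2 <- r2,r2: IF@3 ID@4 stall=1 (RAW on I0.r2 (WB@5)) EX@6 MEM@7 WB@8
I3 ld r3 <- r5: IF@4 ID@6 stall=0 (-) EX@7 MEM@8 WB@9
I4 mul r3 <- r4,r4: IF@6 ID@7 stall=0 (-) EX@8 MEM@9 WB@10

Answer: 5 6 8 9 10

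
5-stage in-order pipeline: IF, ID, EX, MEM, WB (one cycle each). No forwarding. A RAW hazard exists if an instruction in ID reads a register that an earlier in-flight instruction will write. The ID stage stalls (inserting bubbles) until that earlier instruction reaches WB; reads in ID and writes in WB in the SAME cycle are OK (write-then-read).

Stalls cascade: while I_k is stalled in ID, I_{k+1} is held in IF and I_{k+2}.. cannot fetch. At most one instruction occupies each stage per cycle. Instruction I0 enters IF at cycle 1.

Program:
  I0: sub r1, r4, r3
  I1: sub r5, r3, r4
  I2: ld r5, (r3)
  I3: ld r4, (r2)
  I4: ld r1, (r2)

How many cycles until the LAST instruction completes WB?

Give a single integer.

I0 sub r1 <- r4,r3: IF@1 ID@2 stall=0 (-) EX@3 MEM@4 WB@5
I1 sub r5 <- r3,r4: IF@2 ID@3 stall=0 (-) EX@4 MEM@5 WB@6
I2 ld r5 <- r3: IF@3 ID@4 stall=0 (-) EX@5 MEM@6 WB@7
I3 ld r4 <- r2: IF@4 ID@5 stall=0 (-) EX@6 MEM@7 WB@8
I4 ld r1 <- r2: IF@5 ID@6 stall=0 (-) EX@7 MEM@8 WB@9

Answer: 9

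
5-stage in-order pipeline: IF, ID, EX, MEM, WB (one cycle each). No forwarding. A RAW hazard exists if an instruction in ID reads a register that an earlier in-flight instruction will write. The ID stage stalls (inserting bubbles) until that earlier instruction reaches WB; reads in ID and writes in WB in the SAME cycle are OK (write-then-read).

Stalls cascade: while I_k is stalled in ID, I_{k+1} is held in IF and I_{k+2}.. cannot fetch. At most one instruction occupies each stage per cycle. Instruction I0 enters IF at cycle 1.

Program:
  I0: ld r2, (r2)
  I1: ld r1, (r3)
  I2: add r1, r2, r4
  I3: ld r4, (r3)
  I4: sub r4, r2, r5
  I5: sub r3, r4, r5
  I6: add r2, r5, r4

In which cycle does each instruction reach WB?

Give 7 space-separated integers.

Answer: 5 6 8 9 10 13 14

Derivation:
I0 ld r2 <- r2: IF@1 ID@2 stall=0 (-) EX@3 MEM@4 WB@5
I1 ld r1 <- r3: IF@2 ID@3 stall=0 (-) EX@4 MEM@5 WB@6
I2 add r1 <- r2,r4: IF@3 ID@4 stall=1 (RAW on I0.r2 (WB@5)) EX@6 MEM@7 WB@8
I3 ld r4 <- r3: IF@4 ID@6 stall=0 (-) EX@7 MEM@8 WB@9
I4 sub r4 <- r2,r5: IF@6 ID@7 stall=0 (-) EX@8 MEM@9 WB@10
I5 sub r3 <- r4,r5: IF@7 ID@8 stall=2 (RAW on I4.r4 (WB@10)) EX@11 MEM@12 WB@13
I6 add r2 <- r5,r4: IF@8 ID@11 stall=0 (-) EX@12 MEM@13 WB@14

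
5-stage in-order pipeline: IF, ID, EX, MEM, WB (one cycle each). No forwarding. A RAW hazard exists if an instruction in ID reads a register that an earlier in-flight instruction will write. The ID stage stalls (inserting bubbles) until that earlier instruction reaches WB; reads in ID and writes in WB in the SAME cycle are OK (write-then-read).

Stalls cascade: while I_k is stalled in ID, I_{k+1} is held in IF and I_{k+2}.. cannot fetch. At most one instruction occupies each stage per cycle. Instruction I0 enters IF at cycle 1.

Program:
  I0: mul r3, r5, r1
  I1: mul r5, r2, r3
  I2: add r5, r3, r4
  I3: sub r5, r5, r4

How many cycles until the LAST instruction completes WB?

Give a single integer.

I0 mul r3 <- r5,r1: IF@1 ID@2 stall=0 (-) EX@3 MEM@4 WB@5
I1 mul r5 <- r2,r3: IF@2 ID@3 stall=2 (RAW on I0.r3 (WB@5)) EX@6 MEM@7 WB@8
I2 add r5 <- r3,r4: IF@3 ID@6 stall=0 (-) EX@7 MEM@8 WB@9
I3 sub r5 <- r5,r4: IF@6 ID@7 stall=2 (RAW on I2.r5 (WB@9)) EX@10 MEM@11 WB@12

Answer: 12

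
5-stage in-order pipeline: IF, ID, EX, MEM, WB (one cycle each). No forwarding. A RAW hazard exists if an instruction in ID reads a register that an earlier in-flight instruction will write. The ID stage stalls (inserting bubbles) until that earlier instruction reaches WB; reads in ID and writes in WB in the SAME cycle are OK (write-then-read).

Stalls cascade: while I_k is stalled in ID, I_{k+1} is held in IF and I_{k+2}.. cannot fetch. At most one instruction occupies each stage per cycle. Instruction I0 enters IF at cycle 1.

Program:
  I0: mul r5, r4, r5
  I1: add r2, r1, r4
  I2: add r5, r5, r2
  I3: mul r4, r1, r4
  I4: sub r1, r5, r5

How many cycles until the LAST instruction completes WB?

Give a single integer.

Answer: 12

Derivation:
I0 mul r5 <- r4,r5: IF@1 ID@2 stall=0 (-) EX@3 MEM@4 WB@5
I1 add r2 <- r1,r4: IF@2 ID@3 stall=0 (-) EX@4 MEM@5 WB@6
I2 add r5 <- r5,r2: IF@3 ID@4 stall=2 (RAW on I1.r2 (WB@6)) EX@7 MEM@8 WB@9
I3 mul r4 <- r1,r4: IF@4 ID@7 stall=0 (-) EX@8 MEM@9 WB@10
I4 sub r1 <- r5,r5: IF@7 ID@8 stall=1 (RAW on I2.r5 (WB@9)) EX@10 MEM@11 WB@12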